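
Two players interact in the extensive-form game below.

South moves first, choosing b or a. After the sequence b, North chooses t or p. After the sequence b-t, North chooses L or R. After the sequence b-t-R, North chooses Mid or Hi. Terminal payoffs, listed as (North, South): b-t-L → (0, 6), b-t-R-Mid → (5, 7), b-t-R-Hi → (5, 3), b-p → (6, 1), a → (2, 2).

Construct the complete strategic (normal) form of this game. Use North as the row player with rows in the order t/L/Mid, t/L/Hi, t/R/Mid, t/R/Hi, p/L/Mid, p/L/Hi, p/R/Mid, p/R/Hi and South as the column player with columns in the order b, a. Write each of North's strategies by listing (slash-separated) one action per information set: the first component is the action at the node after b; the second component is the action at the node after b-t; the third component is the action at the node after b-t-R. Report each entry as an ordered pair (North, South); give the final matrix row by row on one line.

t/L/Mid: (0,6) (2,2) | t/L/Hi: (0,6) (2,2) | t/R/Mid: (5,7) (2,2) | t/R/Hi: (5,3) (2,2) | p/L/Mid: (6,1) (2,2) | p/L/Hi: (6,1) (2,2) | p/R/Mid: (6,1) (2,2) | p/R/Hi: (6,1) (2,2)

               b        a
t/L/Mid    (0,6)    (2,2)
 t/L/Hi    (0,6)    (2,2)
t/R/Mid    (5,7)    (2,2)
 t/R/Hi    (5,3)    (2,2)
p/L/Mid    (6,1)    (2,2)
 p/L/Hi    (6,1)    (2,2)
p/R/Mid    (6,1)    (2,2)
 p/R/Hi    (6,1)    (2,2)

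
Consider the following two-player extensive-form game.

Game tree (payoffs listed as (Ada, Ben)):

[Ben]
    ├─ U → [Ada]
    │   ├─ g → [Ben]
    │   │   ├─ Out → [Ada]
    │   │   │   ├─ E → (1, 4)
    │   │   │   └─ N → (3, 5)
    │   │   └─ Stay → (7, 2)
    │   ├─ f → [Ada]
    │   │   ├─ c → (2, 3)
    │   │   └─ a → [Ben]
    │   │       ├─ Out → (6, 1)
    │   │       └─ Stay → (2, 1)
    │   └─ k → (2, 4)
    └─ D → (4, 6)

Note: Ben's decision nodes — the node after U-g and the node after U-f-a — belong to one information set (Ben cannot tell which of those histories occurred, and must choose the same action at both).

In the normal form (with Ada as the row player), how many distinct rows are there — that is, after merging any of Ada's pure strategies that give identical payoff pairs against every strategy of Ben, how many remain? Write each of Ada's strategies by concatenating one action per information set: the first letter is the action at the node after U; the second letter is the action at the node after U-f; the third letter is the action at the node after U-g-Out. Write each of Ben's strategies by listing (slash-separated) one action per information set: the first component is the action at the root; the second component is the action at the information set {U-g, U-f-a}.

Ada has 12 pure strategies: gcE, gcN, gaE, gaN, fcE, fcN, faE, faN, kcE, kcN, kaE, kaN. Columns: U/Out, U/Stay, D/Out, D/Stay.
{gcE, gaE} → row (1,4) (7,2) (4,6) (4,6)
{gcN, gaN} → row (3,5) (7,2) (4,6) (4,6)
{fcE, fcN} → row (2,3) (2,3) (4,6) (4,6)
{faE, faN} → row (6,1) (2,1) (4,6) (4,6)
{kcE, kcN, kaE, kaN} → row (2,4) (2,4) (4,6) (4,6)
That's 5 distinct rows out of 12 strategies.

5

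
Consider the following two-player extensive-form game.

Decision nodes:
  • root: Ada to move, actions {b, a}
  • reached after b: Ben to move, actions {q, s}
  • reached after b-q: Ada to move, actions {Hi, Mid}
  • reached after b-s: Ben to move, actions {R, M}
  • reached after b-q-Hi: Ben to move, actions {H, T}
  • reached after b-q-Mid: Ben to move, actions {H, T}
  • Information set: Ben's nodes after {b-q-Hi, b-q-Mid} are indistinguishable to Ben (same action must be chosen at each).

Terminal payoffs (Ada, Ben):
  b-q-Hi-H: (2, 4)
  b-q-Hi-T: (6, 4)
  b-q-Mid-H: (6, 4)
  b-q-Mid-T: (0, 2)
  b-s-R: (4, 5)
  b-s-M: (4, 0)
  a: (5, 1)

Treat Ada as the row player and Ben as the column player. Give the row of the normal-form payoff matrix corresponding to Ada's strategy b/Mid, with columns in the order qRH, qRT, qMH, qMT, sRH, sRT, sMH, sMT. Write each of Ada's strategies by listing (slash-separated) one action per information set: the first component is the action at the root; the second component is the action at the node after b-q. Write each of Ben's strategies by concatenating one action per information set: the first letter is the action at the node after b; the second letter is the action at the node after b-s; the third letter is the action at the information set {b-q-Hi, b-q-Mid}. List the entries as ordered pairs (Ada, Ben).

(6,4) (0,2) (6,4) (0,2) (4,5) (4,5) (4,0) (4,0)

vs qRH: Ada plays b → Ben plays q at [b] → Ada plays Mid at [b-q] → Ben plays H at [b-q-Mid] → (6, 4)
vs qRT: Ada plays b → Ben plays q at [b] → Ada plays Mid at [b-q] → Ben plays T at [b-q-Mid] → (0, 2)
vs qMH: Ada plays b → Ben plays q at [b] → Ada plays Mid at [b-q] → Ben plays H at [b-q-Mid] → (6, 4)
vs qMT: Ada plays b → Ben plays q at [b] → Ada plays Mid at [b-q] → Ben plays T at [b-q-Mid] → (0, 2)
vs sRH: Ada plays b → Ben plays s at [b] → Ben plays R at [b-s] → (4, 5)
vs sRT: Ada plays b → Ben plays s at [b] → Ben plays R at [b-s] → (4, 5)
vs sMH: Ada plays b → Ben plays s at [b] → Ben plays M at [b-s] → (4, 0)
vs sMT: Ada plays b → Ben plays s at [b] → Ben plays M at [b-s] → (4, 0)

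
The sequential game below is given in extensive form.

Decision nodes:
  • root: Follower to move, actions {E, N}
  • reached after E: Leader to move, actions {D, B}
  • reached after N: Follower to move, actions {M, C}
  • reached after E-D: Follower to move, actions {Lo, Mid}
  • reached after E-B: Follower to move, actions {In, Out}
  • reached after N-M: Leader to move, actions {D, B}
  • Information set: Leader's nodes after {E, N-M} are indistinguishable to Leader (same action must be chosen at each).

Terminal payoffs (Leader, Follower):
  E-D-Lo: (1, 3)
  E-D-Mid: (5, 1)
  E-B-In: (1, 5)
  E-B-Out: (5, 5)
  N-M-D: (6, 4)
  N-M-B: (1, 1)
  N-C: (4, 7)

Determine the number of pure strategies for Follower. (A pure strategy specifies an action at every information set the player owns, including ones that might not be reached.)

Follower owns the root with actions {E, N} — two choices.
Follower owns the node after N with actions {M, C} — two choices.
Follower owns the node after E-D with actions {Lo, Mid} — two choices.
Follower owns the node after E-B with actions {In, Out} — two choices.
A pure strategy fixes one action at each information set independently, so the count is the product 2 × 2 × 2 × 2 = 16.

16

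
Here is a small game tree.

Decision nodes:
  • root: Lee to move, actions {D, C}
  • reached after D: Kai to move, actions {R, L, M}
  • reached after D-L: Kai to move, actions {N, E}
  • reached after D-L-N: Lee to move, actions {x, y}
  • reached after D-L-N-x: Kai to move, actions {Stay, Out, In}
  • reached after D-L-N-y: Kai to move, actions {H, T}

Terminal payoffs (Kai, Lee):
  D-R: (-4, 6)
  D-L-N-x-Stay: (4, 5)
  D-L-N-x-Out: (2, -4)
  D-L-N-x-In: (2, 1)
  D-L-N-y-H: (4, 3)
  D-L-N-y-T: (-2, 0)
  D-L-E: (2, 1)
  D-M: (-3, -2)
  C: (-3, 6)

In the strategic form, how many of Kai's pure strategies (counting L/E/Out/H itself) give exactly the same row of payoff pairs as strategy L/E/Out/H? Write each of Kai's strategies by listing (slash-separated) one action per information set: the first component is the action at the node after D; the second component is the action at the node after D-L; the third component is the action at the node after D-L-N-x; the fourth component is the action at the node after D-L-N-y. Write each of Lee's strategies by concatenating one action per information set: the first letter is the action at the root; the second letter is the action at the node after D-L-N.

Row for L/E/Out/H (columns Dx, Dy, Cx, Cy): (2,1) (2,1) (-3,6) (-3,6).
Under L/E/Out/H, Kai's choice at the node after D-L-N-x and at the node after D-L-N-y can never be reached regardless of what Lee does, so varying those choices leaves every outcome unchanged.
Holding the reachable choices fixed and varying the unreachable ones freely already gives 3 × 2 = 6 equivalent strategies.
No other strategy reproduces this row, so those 6 are the full class: L/E/Stay/H, L/E/Stay/T, L/E/Out/H, L/E/Out/T, L/E/In/H, L/E/In/T.

6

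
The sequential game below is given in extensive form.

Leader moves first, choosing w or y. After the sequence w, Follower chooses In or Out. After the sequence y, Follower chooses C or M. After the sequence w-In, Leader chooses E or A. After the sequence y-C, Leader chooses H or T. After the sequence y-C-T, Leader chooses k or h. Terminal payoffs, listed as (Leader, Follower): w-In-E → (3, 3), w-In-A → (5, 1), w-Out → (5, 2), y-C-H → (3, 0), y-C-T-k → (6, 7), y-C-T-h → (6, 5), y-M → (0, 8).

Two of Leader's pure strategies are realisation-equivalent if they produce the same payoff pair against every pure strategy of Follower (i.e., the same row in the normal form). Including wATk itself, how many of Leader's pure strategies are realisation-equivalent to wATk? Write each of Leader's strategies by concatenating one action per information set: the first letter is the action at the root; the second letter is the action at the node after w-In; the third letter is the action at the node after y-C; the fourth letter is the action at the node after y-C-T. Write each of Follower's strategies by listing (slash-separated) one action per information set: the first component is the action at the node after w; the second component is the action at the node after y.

4

Row for wATk (columns In/C, In/M, Out/C, Out/M): (5,1) (5,1) (5,2) (5,2).
Under wATk, Leader's choice at the node after y-C and at the node after y-C-T can never be reached regardless of what Follower does, so varying those choices leaves every outcome unchanged.
Holding the reachable choices fixed and varying the unreachable ones freely already gives 2 × 2 = 4 equivalent strategies.
No other strategy reproduces this row, so those 4 are the full class: wAHk, wAHh, wATk, wATh.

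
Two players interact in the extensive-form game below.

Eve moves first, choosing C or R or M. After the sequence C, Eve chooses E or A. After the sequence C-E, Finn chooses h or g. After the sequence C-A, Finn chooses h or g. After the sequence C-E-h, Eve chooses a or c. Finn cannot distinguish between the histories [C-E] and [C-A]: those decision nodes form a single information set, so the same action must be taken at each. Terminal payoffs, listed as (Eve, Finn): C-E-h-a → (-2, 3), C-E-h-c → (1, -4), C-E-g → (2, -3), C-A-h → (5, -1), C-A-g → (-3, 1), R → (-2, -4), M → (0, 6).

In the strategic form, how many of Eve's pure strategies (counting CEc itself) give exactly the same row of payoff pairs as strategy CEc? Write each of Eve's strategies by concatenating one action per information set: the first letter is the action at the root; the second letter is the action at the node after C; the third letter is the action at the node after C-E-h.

Row for CEc (columns h, g): (1,-4) (2,-3).
Every one of Eve's information sets is on the play path for some reply by Finn when Eve follows CEc.
Changing the action at any of them therefore changes at least one column, so only CEc itself gives this row.

1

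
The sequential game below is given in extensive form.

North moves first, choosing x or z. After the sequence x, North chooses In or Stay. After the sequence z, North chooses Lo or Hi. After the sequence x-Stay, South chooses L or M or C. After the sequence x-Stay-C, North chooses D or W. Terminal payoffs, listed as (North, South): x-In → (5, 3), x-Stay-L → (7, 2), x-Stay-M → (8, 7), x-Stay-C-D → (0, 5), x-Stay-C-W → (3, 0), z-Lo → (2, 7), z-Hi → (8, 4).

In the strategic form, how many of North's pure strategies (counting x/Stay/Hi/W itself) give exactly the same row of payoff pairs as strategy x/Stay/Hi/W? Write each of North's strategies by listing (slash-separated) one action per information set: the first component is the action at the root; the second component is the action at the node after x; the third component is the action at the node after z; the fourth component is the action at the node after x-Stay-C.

Row for x/Stay/Hi/W (columns L, M, C): (7,2) (8,7) (3,0).
Under x/Stay/Hi/W, North's choice at the node after z can never be reached regardless of what South does, so varying those choices leaves every outcome unchanged.
Holding the reachable choices fixed and varying the unreachable one freely already gives 2 equivalent strategies.
No other strategy reproduces this row, so those 2 are the full class: x/Stay/Lo/W, x/Stay/Hi/W.

2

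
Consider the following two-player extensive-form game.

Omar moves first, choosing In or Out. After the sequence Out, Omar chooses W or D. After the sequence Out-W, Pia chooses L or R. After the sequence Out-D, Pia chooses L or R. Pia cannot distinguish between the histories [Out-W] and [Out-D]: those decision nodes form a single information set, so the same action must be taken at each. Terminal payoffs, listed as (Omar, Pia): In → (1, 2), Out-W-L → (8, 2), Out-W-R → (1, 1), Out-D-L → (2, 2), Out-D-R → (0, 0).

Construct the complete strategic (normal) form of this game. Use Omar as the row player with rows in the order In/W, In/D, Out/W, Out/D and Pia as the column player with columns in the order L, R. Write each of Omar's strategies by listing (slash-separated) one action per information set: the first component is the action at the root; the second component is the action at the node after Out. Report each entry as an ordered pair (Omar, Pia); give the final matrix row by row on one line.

In/W: (1,2) (1,2) | In/D: (1,2) (1,2) | Out/W: (8,2) (1,1) | Out/D: (2,2) (0,0)

Row In/W: L→(1,2), R→(1,2)
Row In/D: L→(1,2), R→(1,2)
Row Out/W: L→(8,2), R→(1,1)
Row Out/D: L→(2,2), R→(0,0)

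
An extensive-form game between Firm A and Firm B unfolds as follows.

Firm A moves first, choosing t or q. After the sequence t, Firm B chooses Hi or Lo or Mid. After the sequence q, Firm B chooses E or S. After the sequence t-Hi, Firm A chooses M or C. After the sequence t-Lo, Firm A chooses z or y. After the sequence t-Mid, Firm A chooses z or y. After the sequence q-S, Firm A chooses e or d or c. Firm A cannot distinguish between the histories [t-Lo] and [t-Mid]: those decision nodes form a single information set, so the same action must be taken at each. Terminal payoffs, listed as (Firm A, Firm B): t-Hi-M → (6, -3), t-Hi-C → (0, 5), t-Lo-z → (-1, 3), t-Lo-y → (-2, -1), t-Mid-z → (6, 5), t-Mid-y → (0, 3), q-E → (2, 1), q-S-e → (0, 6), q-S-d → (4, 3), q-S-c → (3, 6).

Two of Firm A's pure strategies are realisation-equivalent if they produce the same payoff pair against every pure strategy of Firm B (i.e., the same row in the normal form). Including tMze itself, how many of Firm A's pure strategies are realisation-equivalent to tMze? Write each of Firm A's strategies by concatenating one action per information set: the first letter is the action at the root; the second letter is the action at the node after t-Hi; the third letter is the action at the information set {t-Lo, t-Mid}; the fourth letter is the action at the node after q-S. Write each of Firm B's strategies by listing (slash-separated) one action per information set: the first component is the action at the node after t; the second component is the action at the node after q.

3

Row for tMze (columns Hi/E, Hi/S, Lo/E, Lo/S, Mid/E, Mid/S): (6,-3) (6,-3) (-1,3) (-1,3) (6,5) (6,5).
Under tMze, Firm A's choice at the node after q-S can never be reached regardless of what Firm B does, so varying those choices leaves every outcome unchanged.
Holding the reachable choices fixed and varying the unreachable one freely already gives 3 equivalent strategies.
No other strategy reproduces this row, so those 3 are the full class: tMze, tMzd, tMzc.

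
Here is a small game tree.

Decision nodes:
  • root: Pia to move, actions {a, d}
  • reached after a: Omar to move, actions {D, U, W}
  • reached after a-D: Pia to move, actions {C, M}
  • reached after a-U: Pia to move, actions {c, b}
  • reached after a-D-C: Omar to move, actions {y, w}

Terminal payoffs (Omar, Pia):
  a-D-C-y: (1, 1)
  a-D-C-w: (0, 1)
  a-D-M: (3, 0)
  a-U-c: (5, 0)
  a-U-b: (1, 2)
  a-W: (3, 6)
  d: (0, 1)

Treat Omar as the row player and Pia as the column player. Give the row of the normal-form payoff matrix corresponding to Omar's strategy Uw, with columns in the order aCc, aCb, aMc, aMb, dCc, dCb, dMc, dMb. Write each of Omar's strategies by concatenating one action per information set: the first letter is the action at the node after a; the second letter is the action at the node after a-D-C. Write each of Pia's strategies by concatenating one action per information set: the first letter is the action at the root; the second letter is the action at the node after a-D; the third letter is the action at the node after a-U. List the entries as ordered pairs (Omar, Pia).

(5,0) (1,2) (5,0) (1,2) (0,1) (0,1) (0,1) (0,1)

vs aCc: Pia plays a → Omar plays U at [a] → Pia plays c at [a-U] → (5, 0)
vs aCb: Pia plays a → Omar plays U at [a] → Pia plays b at [a-U] → (1, 2)
vs aMc: Pia plays a → Omar plays U at [a] → Pia plays c at [a-U] → (5, 0)
vs aMb: Pia plays a → Omar plays U at [a] → Pia plays b at [a-U] → (1, 2)
vs dCc: Pia plays d → (0, 1)
vs dCb: Pia plays d → (0, 1)
vs dMc: Pia plays d → (0, 1)
vs dMb: Pia plays d → (0, 1)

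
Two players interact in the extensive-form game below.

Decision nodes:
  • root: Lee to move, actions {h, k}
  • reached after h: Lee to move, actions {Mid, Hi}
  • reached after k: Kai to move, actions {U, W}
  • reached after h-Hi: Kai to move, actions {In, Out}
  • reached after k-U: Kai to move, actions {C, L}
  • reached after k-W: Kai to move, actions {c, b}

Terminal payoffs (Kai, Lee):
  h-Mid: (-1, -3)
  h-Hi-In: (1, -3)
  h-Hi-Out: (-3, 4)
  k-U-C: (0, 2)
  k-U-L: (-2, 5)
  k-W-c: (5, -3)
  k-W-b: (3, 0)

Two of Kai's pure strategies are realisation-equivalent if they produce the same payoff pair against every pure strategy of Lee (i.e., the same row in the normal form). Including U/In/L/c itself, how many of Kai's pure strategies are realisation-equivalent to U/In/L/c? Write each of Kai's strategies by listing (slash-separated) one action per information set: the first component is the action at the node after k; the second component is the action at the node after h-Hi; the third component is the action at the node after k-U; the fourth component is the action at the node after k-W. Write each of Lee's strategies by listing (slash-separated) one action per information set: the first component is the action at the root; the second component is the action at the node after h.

2

Row for U/In/L/c (columns h/Mid, h/Hi, k/Mid, k/Hi): (-1,-3) (1,-3) (-2,5) (-2,5).
Under U/In/L/c, Kai's choice at the node after k-W can never be reached regardless of what Lee does, so varying those choices leaves every outcome unchanged.
Holding the reachable choices fixed and varying the unreachable one freely already gives 2 equivalent strategies.
No other strategy reproduces this row, so those 2 are the full class: U/In/L/c, U/In/L/b.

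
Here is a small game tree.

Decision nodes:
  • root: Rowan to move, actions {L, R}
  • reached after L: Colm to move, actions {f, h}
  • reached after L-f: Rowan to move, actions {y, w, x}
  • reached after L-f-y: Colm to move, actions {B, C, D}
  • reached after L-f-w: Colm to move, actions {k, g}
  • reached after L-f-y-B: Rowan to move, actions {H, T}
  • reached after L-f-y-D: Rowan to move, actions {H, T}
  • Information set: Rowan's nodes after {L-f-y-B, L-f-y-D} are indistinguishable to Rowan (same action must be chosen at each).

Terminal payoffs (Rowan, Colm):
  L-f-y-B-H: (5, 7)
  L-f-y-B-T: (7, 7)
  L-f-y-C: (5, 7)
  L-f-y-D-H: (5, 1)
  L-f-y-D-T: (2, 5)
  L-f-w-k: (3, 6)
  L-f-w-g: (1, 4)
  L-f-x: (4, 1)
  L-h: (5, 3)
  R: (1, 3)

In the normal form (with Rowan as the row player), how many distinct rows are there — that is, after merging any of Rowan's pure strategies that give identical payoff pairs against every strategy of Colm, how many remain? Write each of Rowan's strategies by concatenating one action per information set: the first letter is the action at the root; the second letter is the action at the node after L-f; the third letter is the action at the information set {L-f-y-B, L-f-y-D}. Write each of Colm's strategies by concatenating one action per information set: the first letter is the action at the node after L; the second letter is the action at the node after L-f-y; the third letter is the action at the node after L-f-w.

5

Rowan has 12 pure strategies: LyH, LyT, LwH, LwT, LxH, LxT, RyH, RyT, RwH, RwT, RxH, RxT. Columns: fBk, fBg, fCk, fCg, fDk, fDg, hBk, hBg, hCk, hCg, hDk, hDg.
{LyH} → row (5,7) (5,7) (5,7) (5,7) (5,1) (5,1) (5,3) (5,3) (5,3) (5,3) (5,3) (5,3)
{LyT} → row (7,7) (7,7) (5,7) (5,7) (2,5) (2,5) (5,3) (5,3) (5,3) (5,3) (5,3) (5,3)
{LwH, LwT} → row (3,6) (1,4) (3,6) (1,4) (3,6) (1,4) (5,3) (5,3) (5,3) (5,3) (5,3) (5,3)
{LxH, LxT} → row (4,1) (4,1) (4,1) (4,1) (4,1) (4,1) (5,3) (5,3) (5,3) (5,3) (5,3) (5,3)
{RyH, RyT, RwH, RwT, RxH, RxT} → row (1,3) (1,3) (1,3) (1,3) (1,3) (1,3) (1,3) (1,3) (1,3) (1,3) (1,3) (1,3)
That's 5 distinct rows out of 12 strategies.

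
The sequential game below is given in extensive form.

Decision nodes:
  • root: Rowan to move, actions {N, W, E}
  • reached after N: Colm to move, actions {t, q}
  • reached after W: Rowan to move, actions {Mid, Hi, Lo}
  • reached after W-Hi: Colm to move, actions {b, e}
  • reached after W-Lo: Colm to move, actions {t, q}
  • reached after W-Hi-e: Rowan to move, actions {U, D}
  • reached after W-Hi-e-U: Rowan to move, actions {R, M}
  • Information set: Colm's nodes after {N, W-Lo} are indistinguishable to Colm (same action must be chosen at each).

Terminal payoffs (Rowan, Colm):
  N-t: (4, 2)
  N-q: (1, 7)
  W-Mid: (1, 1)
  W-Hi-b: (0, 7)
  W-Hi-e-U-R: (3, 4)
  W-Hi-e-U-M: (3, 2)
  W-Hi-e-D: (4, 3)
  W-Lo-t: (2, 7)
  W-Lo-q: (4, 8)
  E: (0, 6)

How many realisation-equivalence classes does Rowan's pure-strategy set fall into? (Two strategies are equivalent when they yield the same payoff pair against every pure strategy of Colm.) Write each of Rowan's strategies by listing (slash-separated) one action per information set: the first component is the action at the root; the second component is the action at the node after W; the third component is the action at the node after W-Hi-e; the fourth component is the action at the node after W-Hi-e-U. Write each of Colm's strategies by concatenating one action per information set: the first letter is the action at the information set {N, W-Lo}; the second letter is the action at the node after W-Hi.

Rowan has 36 pure strategies: N/Mid/U/R, N/Mid/U/M, N/Mid/D/R, N/Mid/D/M, N/Hi/U/R, N/Hi/U/M, N/Hi/D/R, N/Hi/D/M, N/Lo/U/R, N/Lo/U/M, N/Lo/D/R, N/Lo/D/M, W/Mid/U/R, W/Mid/U/M, W/Mid/D/R, W/Mid/D/M, W/Hi/U/R, W/Hi/U/M, W/Hi/D/R, W/Hi/D/M, W/Lo/U/R, W/Lo/U/M, W/Lo/D/R, W/Lo/D/M, E/Mid/U/R, E/Mid/U/M, E/Mid/D/R, E/Mid/D/M, E/Hi/U/R, E/Hi/U/M, E/Hi/D/R, E/Hi/D/M, E/Lo/U/R, E/Lo/U/M, E/Lo/D/R, E/Lo/D/M. Columns: tb, te, qb, qe.
{N/Mid/U/R, N/Mid/U/M, N/Mid/D/R, N/Mid/D/M, N/Hi/U/R, N/Hi/U/M, N/Hi/D/R, N/Hi/D/M, N/Lo/U/R, N/Lo/U/M, N/Lo/D/R, N/Lo/D/M} → row (4,2) (4,2) (1,7) (1,7)
{W/Mid/U/R, W/Mid/U/M, W/Mid/D/R, W/Mid/D/M} → row (1,1) (1,1) (1,1) (1,1)
{W/Hi/U/R} → row (0,7) (3,4) (0,7) (3,4)
{W/Hi/U/M} → row (0,7) (3,2) (0,7) (3,2)
{W/Hi/D/R, W/Hi/D/M} → row (0,7) (4,3) (0,7) (4,3)
{W/Lo/U/R, W/Lo/U/M, W/Lo/D/R, W/Lo/D/M} → row (2,7) (2,7) (4,8) (4,8)
{E/Mid/U/R, E/Mid/U/M, E/Mid/D/R, E/Mid/D/M, E/Hi/U/R, E/Hi/U/M, E/Hi/D/R, E/Hi/D/M, E/Lo/U/R, E/Lo/U/M, E/Lo/D/R, E/Lo/D/M} → row (0,6) (0,6) (0,6) (0,6)
That's 7 distinct rows out of 36 strategies.

7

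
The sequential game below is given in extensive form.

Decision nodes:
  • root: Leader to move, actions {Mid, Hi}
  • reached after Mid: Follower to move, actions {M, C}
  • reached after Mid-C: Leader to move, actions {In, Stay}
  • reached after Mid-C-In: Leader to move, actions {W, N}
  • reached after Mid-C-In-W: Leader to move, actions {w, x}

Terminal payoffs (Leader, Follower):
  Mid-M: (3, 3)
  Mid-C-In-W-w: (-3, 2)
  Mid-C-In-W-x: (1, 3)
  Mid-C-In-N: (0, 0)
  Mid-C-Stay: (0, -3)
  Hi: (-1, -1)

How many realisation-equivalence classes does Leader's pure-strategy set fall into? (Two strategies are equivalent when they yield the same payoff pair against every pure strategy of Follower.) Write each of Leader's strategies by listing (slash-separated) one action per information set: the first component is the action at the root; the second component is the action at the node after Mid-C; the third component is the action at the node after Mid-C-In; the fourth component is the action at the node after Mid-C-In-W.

Leader has 16 pure strategies: Mid/In/W/w, Mid/In/W/x, Mid/In/N/w, Mid/In/N/x, Mid/Stay/W/w, Mid/Stay/W/x, Mid/Stay/N/w, Mid/Stay/N/x, Hi/In/W/w, Hi/In/W/x, Hi/In/N/w, Hi/In/N/x, Hi/Stay/W/w, Hi/Stay/W/x, Hi/Stay/N/w, Hi/Stay/N/x. Columns: M, C.
{Mid/In/W/w} → row (3,3) (-3,2)
{Mid/In/W/x} → row (3,3) (1,3)
{Mid/In/N/w, Mid/In/N/x} → row (3,3) (0,0)
{Mid/Stay/W/w, Mid/Stay/W/x, Mid/Stay/N/w, Mid/Stay/N/x} → row (3,3) (0,-3)
{Hi/In/W/w, Hi/In/W/x, Hi/In/N/w, Hi/In/N/x, Hi/Stay/W/w, Hi/Stay/W/x, Hi/Stay/N/w, Hi/Stay/N/x} → row (-1,-1) (-1,-1)
That's 5 distinct rows out of 16 strategies.

5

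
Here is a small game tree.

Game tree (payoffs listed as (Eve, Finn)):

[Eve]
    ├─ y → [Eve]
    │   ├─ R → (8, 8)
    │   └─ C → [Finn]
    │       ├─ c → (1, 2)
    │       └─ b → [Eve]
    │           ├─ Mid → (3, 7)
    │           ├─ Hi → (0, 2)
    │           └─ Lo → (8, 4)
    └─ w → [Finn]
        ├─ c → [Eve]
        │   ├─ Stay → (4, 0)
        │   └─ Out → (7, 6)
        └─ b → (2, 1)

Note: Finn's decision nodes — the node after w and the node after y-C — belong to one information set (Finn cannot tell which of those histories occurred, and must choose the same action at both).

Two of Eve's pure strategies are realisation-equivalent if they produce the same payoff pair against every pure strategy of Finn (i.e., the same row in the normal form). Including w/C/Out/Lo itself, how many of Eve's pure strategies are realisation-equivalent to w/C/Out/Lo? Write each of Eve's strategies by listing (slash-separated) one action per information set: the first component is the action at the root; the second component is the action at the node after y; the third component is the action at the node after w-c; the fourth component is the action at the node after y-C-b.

Row for w/C/Out/Lo (columns c, b): (7,6) (2,1).
Under w/C/Out/Lo, Eve's choice at the node after y and at the node after y-C-b can never be reached regardless of what Finn does, so varying those choices leaves every outcome unchanged.
Holding the reachable choices fixed and varying the unreachable ones freely already gives 2 × 3 = 6 equivalent strategies.
No other strategy reproduces this row, so those 6 are the full class: w/R/Out/Mid, w/R/Out/Hi, w/R/Out/Lo, w/C/Out/Mid, w/C/Out/Hi, w/C/Out/Lo.

6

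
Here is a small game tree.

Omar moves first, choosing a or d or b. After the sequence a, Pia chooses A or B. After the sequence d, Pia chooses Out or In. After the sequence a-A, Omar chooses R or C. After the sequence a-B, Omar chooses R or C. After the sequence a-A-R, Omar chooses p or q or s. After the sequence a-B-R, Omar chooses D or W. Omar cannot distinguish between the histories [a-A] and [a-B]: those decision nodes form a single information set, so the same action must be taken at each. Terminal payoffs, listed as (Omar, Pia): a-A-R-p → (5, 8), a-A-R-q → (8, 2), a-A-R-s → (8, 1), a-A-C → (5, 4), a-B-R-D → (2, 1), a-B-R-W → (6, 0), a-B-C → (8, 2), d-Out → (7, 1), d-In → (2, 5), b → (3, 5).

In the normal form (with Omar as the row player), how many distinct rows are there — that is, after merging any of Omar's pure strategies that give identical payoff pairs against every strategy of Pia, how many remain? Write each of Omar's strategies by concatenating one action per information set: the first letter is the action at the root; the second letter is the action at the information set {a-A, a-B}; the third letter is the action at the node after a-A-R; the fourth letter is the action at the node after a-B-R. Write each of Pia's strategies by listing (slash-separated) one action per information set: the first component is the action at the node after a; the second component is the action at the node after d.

Omar has 36 pure strategies: aRpD, aRpW, aRqD, aRqW, aRsD, aRsW, aCpD, aCpW, aCqD, aCqW, aCsD, aCsW, dRpD, dRpW, dRqD, dRqW, dRsD, dRsW, dCpD, dCpW, dCqD, dCqW, dCsD, dCsW, bRpD, bRpW, bRqD, bRqW, bRsD, bRsW, bCpD, bCpW, bCqD, bCqW, bCsD, bCsW. Columns: A/Out, A/In, B/Out, B/In.
{aRpD} → row (5,8) (5,8) (2,1) (2,1)
{aRpW} → row (5,8) (5,8) (6,0) (6,0)
{aRqD} → row (8,2) (8,2) (2,1) (2,1)
{aRqW} → row (8,2) (8,2) (6,0) (6,0)
{aRsD} → row (8,1) (8,1) (2,1) (2,1)
{aRsW} → row (8,1) (8,1) (6,0) (6,0)
{aCpD, aCpW, aCqD, aCqW, aCsD, aCsW} → row (5,4) (5,4) (8,2) (8,2)
{dRpD, dRpW, dRqD, dRqW, dRsD, dRsW, dCpD, dCpW, dCqD, dCqW, dCsD, dCsW} → row (7,1) (2,5) (7,1) (2,5)
{bRpD, bRpW, bRqD, bRqW, bRsD, bRsW, bCpD, bCpW, bCqD, bCqW, bCsD, bCsW} → row (3,5) (3,5) (3,5) (3,5)
That's 9 distinct rows out of 36 strategies.

9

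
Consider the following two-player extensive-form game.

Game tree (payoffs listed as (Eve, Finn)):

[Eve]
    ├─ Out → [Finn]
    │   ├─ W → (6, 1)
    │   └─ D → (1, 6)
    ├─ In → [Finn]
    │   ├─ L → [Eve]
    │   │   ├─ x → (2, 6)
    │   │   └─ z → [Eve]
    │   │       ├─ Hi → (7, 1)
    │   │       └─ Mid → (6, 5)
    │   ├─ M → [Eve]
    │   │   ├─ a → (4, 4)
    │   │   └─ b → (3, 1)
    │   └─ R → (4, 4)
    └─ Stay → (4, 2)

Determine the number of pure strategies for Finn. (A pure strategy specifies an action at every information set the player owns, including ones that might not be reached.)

6

Finn owns the node after Out with actions {W, D} — two choices.
Finn owns the node after In with actions {L, M, R} — three choices.
A pure strategy fixes one action at each information set independently, so the count is the product 2 × 3 = 6.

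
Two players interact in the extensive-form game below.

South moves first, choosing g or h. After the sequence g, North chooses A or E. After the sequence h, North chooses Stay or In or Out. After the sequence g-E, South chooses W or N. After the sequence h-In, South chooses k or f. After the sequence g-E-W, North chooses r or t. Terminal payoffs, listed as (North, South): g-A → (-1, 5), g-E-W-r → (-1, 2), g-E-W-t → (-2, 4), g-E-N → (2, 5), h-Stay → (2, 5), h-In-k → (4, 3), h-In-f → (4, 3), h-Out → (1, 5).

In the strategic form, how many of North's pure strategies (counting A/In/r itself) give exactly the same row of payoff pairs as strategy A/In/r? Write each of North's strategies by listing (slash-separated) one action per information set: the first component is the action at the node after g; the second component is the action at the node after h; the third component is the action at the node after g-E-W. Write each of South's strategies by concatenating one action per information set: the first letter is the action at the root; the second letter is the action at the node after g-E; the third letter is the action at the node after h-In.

Row for A/In/r (columns gWk, gWf, gNk, gNf, hWk, hWf, hNk, hNf): (-1,5) (-1,5) (-1,5) (-1,5) (4,3) (4,3) (4,3) (4,3).
Under A/In/r, North's choice at the node after g-E-W can never be reached regardless of what South does, so varying those choices leaves every outcome unchanged.
Holding the reachable choices fixed and varying the unreachable one freely already gives 2 equivalent strategies.
No other strategy reproduces this row, so those 2 are the full class: A/In/r, A/In/t.

2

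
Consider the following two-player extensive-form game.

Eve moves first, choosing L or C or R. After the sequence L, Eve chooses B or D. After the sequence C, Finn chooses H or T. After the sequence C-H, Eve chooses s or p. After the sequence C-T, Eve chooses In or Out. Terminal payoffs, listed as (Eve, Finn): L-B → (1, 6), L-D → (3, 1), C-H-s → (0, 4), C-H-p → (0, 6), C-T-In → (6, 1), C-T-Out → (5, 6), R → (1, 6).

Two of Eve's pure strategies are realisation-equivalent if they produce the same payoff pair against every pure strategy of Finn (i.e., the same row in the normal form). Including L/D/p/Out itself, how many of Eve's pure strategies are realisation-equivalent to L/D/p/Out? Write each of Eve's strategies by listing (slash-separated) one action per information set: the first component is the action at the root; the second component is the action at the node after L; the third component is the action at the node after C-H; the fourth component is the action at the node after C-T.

4

Row for L/D/p/Out (columns H, T): (3,1) (3,1).
Under L/D/p/Out, Eve's choice at the node after C-H and at the node after C-T can never be reached regardless of what Finn does, so varying those choices leaves every outcome unchanged.
Holding the reachable choices fixed and varying the unreachable ones freely already gives 2 × 2 = 4 equivalent strategies.
No other strategy reproduces this row, so those 4 are the full class: L/D/s/In, L/D/s/Out, L/D/p/In, L/D/p/Out.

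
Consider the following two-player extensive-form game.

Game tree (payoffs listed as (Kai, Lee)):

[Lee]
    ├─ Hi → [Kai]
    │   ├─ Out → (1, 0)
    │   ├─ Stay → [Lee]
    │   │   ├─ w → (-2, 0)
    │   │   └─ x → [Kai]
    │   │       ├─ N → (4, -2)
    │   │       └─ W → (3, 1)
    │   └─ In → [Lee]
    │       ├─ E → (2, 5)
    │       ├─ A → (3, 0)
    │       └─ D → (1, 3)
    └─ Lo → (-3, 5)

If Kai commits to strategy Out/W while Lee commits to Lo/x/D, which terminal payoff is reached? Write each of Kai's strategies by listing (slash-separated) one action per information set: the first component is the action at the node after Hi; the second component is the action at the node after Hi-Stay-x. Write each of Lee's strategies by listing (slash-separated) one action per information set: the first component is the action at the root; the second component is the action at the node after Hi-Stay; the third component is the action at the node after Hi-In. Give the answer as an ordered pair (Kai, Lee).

(-3, 5)

Trace the play path from the root:
  Lee plays Lo
→ terminal payoff (-3, 5).
(Kai's choice at the node after Hi is never reached on this path, so it doesn't affect the outcome.)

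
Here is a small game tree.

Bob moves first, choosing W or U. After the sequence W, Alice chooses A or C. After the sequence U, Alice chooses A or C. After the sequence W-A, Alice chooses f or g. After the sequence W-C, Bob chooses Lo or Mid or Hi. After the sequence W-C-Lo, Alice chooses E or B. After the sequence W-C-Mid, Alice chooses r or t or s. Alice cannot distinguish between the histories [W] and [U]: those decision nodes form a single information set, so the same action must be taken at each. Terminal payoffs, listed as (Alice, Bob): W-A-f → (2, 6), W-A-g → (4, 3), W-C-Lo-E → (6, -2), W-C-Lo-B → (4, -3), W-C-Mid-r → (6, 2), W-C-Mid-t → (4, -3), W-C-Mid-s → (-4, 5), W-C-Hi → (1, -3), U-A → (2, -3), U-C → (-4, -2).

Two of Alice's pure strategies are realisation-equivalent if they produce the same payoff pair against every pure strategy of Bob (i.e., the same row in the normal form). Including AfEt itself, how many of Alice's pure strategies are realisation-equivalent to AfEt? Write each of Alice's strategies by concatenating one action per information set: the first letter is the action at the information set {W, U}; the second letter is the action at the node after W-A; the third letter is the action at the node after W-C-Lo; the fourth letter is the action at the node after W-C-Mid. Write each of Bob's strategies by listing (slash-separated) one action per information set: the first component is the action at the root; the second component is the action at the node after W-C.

6

Row for AfEt (columns W/Lo, W/Mid, W/Hi, U/Lo, U/Mid, U/Hi): (2,6) (2,6) (2,6) (2,-3) (2,-3) (2,-3).
Under AfEt, Alice's choice at the node after W-C-Lo and at the node after W-C-Mid can never be reached regardless of what Bob does, so varying those choices leaves every outcome unchanged.
Holding the reachable choices fixed and varying the unreachable ones freely already gives 2 × 3 = 6 equivalent strategies.
No other strategy reproduces this row, so those 6 are the full class: AfEr, AfEt, AfEs, AfBr, AfBt, AfBs.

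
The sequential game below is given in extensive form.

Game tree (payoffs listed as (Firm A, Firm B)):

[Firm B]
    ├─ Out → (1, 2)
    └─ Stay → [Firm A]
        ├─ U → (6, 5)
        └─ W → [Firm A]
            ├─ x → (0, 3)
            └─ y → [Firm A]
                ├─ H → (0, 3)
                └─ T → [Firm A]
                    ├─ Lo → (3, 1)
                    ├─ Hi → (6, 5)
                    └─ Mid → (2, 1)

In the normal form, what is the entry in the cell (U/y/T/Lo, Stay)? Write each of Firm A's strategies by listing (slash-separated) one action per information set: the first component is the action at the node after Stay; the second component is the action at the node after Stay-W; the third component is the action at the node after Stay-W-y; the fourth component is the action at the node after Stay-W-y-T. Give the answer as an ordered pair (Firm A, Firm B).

(6, 5)

Trace the play path from the root:
  Firm B plays Stay
  Firm A plays U at [Stay]
→ terminal payoff (6, 5).
(Firm A's choice at the node after Stay-W is never reached on this path, so it doesn't affect the outcome.)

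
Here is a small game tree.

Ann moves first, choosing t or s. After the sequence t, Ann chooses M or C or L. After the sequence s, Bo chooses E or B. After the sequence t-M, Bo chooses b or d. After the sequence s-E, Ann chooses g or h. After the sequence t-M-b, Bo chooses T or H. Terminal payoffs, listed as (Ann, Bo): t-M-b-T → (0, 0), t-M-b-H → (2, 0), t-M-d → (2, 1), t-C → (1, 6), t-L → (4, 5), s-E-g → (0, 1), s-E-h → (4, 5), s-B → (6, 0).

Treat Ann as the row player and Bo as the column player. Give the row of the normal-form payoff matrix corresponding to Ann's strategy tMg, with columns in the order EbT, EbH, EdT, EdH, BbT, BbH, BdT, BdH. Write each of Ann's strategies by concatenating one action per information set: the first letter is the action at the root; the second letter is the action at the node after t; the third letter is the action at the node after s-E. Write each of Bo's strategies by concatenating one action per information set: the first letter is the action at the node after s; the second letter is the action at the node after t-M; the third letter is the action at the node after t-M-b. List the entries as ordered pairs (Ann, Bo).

vs EbT: Ann plays t → Ann plays M at [t] → Bo plays b at [t-M] → Bo plays T at [t-M-b] → (0, 0)
vs EbH: Ann plays t → Ann plays M at [t] → Bo plays b at [t-M] → Bo plays H at [t-M-b] → (2, 0)
vs EdT: Ann plays t → Ann plays M at [t] → Bo plays d at [t-M] → (2, 1)
vs EdH: Ann plays t → Ann plays M at [t] → Bo plays d at [t-M] → (2, 1)
vs BbT: Ann plays t → Ann plays M at [t] → Bo plays b at [t-M] → Bo plays T at [t-M-b] → (0, 0)
vs BbH: Ann plays t → Ann plays M at [t] → Bo plays b at [t-M] → Bo plays H at [t-M-b] → (2, 0)
vs BdT: Ann plays t → Ann plays M at [t] → Bo plays d at [t-M] → (2, 1)
vs BdH: Ann plays t → Ann plays M at [t] → Bo plays d at [t-M] → (2, 1)

(0,0) (2,0) (2,1) (2,1) (0,0) (2,0) (2,1) (2,1)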